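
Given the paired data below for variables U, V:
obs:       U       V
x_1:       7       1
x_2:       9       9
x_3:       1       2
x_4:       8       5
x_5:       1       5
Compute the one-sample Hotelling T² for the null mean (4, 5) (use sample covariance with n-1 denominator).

Step 1 — sample mean vector:
  mean(U) = (7 + 9 + 1 + 8 + 1) / 5 = 26/5 = 5.2
  mean(V) = (1 + 9 + 2 + 5 + 5) / 5 = 22/5 = 4.4
  x̄ = (5.2, 4.4),  deviation x̄ - mu_0 = (5.2, 4.4) - (4, 5) = (1.2, -0.6).

Step 2 — sample covariance matrix, S[i,j] = (1/(n-1)) · Σ_k (x_{k,i} - mean_i) · (x_{k,j} - mean_j), divisor n-1 = 4:
  S[U,U] = ((1.8)·(1.8) + (3.8)·(3.8) + (-4.2)·(-4.2) + (2.8)·(2.8) + (-4.2)·(-4.2)) / 4 = 60.8/4 = 15.2
  S[U,V] = ((1.8)·(-3.4) + (3.8)·(4.6) + (-4.2)·(-2.4) + (2.8)·(0.6) + (-4.2)·(0.6)) / 4 = 20.6/4 = 5.15
  S[V,V] = ((-3.4)·(-3.4) + (4.6)·(4.6) + (-2.4)·(-2.4) + (0.6)·(0.6) + (0.6)·(0.6)) / 4 = 39.2/4 = 9.8
  S = [[15.2, 5.15],
 [5.15, 9.8]].

Step 3 — invert S. det(S) = 15.2·9.8 - (5.15)² = 122.4375.
  S^{-1} = (1/det) · [[d, -b], [-b, a]] = [[0.08, -0.0421],
 [-0.0421, 0.1241]].

Step 4 — quadratic form (x̄ - mu_0)^T · S^{-1} · (x̄ - mu_0):
  S^{-1} · (x̄ - mu_0) = (0.1213, -0.125),
  (x̄ - mu_0)^T · [...] = (1.2)·(0.1213) + (-0.6)·(-0.125) = 0.2205.

Step 5 — scale by n: T² = 5 · 0.2205 = 1.1026.

T² ≈ 1.1026


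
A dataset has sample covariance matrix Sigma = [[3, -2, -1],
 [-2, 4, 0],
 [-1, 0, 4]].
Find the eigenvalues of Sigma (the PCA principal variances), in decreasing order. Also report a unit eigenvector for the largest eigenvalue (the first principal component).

Step 1 — characteristic polynomial p(λ) = det(λI - Sigma) = λ³ - tr·λ² + c_1·λ - det, where tr = trace, c_1 = sum of the principal 2×2 minors, det = det(Sigma):
  tr = 3 + 4 + 4 = 11,
  c_1 = (3·4 - (-2)²) + (3·4 - (-1)²) + (4·4 - (0)²) = 8 + 11 + 16 = 35,
  det = 3·(4·4 - (0)²) - (-2)·((-2)·4 - (0)·(-1)) + (-1)·((-2)·(0) - 4·(-1)) = 3·(16) - (-2)·(-8) + (-1)·(4) = 28.
  So p(λ) = λ³ - 11λ² + 35λ - 28.
Step 2 — look for an integer root (rational root theorem: any rational root is an integer divisor of 28). Testing λ = 4:
  p(4) = 64 - 176 + 140 - 28 = 0  ✓
  Dividing out (λ - 4): p(λ) = (λ - 4)(λ² - 7λ + 7).
Step 3 — remaining eigenvalues from the quadratic λ² - 7λ + 7 = 0:
  Δ = 7² - 4·7 = 49 - 28 = 21,  λ = (7 ± √21)/2 = (7 ± 4.5826)/2 ≈ 5.7913 or 1.2087.
  Sorted: λ_1 = 5.7913,  λ_2 = 4,  λ_3 = 1.2087  (check: sum = 11 = tr ✓).

Step 4 — unit eigenvector for λ_1 ≈ 5.7913: v spans the null space of (Sigma - λ_1 I), whose rows are
  r_1 = (-2.7913, -2, -1),  r_2 = (-2, -1.7913, 0),  r_3 = (-1, 0, -1.7913).
  v is orthogonal to every row, so take v ∝ r_1 × r_2 = ((-2)·(0) - (-1)·(-1.7913), (-1)·(-2) - (-2.7913)·(0), (-2.7913)·(-1.7913) - (-2)·(-2)) ≈ (-1.7913, 2, 1).
  Rescale (multiply by -1 so the first nonzero entry is positive): u = (1.7913, -2, -1).
  ||u|| = √((1.7913)² + (-2)² + (-1)²) = √(8.2087) ≈ 2.8651,  v_1 = u/||u|| ≈ (0.6252, -0.6981, -0.349) (||v_1|| = 1).

λ_1 = 5.7913,  λ_2 = 4,  λ_3 = 1.2087;  v_1 ≈ (0.6252, -0.6981, -0.349)


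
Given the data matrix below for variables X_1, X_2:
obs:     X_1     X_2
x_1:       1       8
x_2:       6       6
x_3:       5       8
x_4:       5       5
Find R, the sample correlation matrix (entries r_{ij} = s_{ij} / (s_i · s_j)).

Step 1 — column means:
  mean(X_1) = (1 + 6 + 5 + 5) / 4 = 17/4 = 4.25
  mean(X_2) = (8 + 6 + 8 + 5) / 4 = 27/4 = 6.75

Step 2 — sample variances and covariances s[i,j] = (1/(n-1)) · Σ_k (x_{k,i} - mean_i) · (x_{k,j} - mean_j), with n-1 = 3:
  s[X_1,X_1] = ((-3.25)·(-3.25) + (1.75)·(1.75) + (0.75)·(0.75) + (0.75)·(0.75)) / 3 = 14.75/3 = 4.9167
  s[X_1,X_2] = ((-3.25)·(1.25) + (1.75)·(-0.75) + (0.75)·(1.25) + (0.75)·(-1.75)) / 3 = -5.75/3 = -1.9167
  s[X_2,X_2] = ((1.25)·(1.25) + (-0.75)·(-0.75) + (1.25)·(1.25) + (-1.75)·(-1.75)) / 3 = 6.75/3 = 2.25
  Sample standard deviations s_i = √(s[i,i]):
  s(X_1) = √(4.9167) = 2.2174
  s(X_2) = √(2.25) = 1.5

Step 3 — r_{ij} = s_{ij} / (s_i · s_j):
  r[X_1,X_1] = 1 (diagonal).
  r[X_1,X_2] = -1.9167 / (2.2174 · 1.5) = -1.9167 / 3.326 = -0.5763
  r[X_2,X_2] = 1 (diagonal).

R is symmetric with unit diagonal. Assembling:

R = [[1, -0.5763],
 [-0.5763, 1]]


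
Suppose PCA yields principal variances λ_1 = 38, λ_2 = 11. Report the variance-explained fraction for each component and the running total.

Step 1 — total variance = trace(Sigma) = Σ λ_i = 38 + 11 = 49.

Step 2 — fraction explained by component i = λ_i / Σ λ:
  PC1: 38/49 = 0.7755
  PC2: 11/49 = 0.2245

Step 3 — cumulative fraction after k components = (λ_1 + ... + λ_k) / Σ λ:
  k = 1: 38/49 = 0.7755
  k = 2: (38 + 11)/49 = 49/49 = 1

Summary (fraction, with percent):

explained: PC1 0.7755 (77.55%), PC2 0.2245 (22.45%);  cumulative: 0.7755, 1


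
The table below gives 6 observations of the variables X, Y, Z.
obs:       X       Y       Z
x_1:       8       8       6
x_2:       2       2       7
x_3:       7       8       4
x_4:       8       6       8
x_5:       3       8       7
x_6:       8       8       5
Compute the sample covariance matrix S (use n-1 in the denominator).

Step 1 — column means:
  mean(X) = (8 + 2 + 7 + 8 + 3 + 8) / 6 = 36/6 = 6
  mean(Y) = (8 + 2 + 8 + 6 + 8 + 8) / 6 = 40/6 = 6.6667
  mean(Z) = (6 + 7 + 4 + 8 + 7 + 5) / 6 = 37/6 = 6.1667

Step 2 — sample covariance S[i,j] = (1/(n-1)) · Σ_k (x_{k,i} - mean_i) · (x_{k,j} - mean_j), with n-1 = 5.
  S[X,X] = ((2)·(2) + (-4)·(-4) + (1)·(1) + (2)·(2) + (-3)·(-3) + (2)·(2)) / 5 = 38/5 = 7.6
  S[X,Y] = ((2)·(1.3333) + (-4)·(-4.6667) + (1)·(1.3333) + (2)·(-0.6667) + (-3)·(1.3333) + (2)·(1.3333)) / 5 = 20/5 = 4
  S[X,Z] = ((2)·(-0.1667) + (-4)·(0.8333) + (1)·(-2.1667) + (2)·(1.8333) + (-3)·(0.8333) + (2)·(-1.1667)) / 5 = -7/5 = -1.4
  S[Y,Y] = ((1.3333)·(1.3333) + (-4.6667)·(-4.6667) + (1.3333)·(1.3333) + (-0.6667)·(-0.6667) + (1.3333)·(1.3333) + (1.3333)·(1.3333)) / 5 = 29.3333/5 = 5.8667
  S[Y,Z] = ((1.3333)·(-0.1667) + (-4.6667)·(0.8333) + (1.3333)·(-2.1667) + (-0.6667)·(1.8333) + (1.3333)·(0.8333) + (1.3333)·(-1.1667)) / 5 = -8.6667/5 = -1.7333
  S[Z,Z] = ((-0.1667)·(-0.1667) + (0.8333)·(0.8333) + (-2.1667)·(-2.1667) + (1.8333)·(1.8333) + (0.8333)·(0.8333) + (-1.1667)·(-1.1667)) / 5 = 10.8333/5 = 2.1667

S is symmetric (S[j,i] = S[i,j]). Assembling:

S = [[7.6, 4, -1.4],
 [4, 5.8667, -1.7333],
 [-1.4, -1.7333, 2.1667]]


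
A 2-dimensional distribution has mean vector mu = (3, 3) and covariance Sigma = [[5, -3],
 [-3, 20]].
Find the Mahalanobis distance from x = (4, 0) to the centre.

Step 1 — centre the observation: (x - mu) = (1, -3).

Step 2 — invert Sigma. det(Sigma) = 5·20 - (-3)² = 91.
  Sigma^{-1} = (1/det) · [[d, -b], [-b, a]] = [[0.2198, 0.033],
 [0.033, 0.0549]].

Step 3 — form the quadratic (x - mu)^T · Sigma^{-1} · (x - mu):
  Sigma^{-1} · (x - mu) = (0.1209, -0.1319).
  (x - mu)^T · [Sigma^{-1} · (x - mu)] = (1)·(0.1209) + (-3)·(-0.1319) = 0.5165.

Step 4 — take square root: d = √(0.5165) ≈ 0.7187.

d(x, mu) = √(0.5165) ≈ 0.7187


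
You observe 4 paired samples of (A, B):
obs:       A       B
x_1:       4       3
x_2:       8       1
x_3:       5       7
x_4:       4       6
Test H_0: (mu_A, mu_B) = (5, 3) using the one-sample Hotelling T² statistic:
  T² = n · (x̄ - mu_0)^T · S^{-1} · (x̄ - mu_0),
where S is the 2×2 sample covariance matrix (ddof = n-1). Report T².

Step 1 — sample mean vector:
  mean(A) = (4 + 8 + 5 + 4) / 4 = 21/4 = 5.25
  mean(B) = (3 + 1 + 7 + 6) / 4 = 17/4 = 4.25
  x̄ = (5.25, 4.25),  deviation x̄ - mu_0 = (5.25, 4.25) - (5, 3) = (0.25, 1.25).

Step 2 — sample covariance matrix, S[i,j] = (1/(n-1)) · Σ_k (x_{k,i} - mean_i) · (x_{k,j} - mean_j), divisor n-1 = 3:
  S[A,A] = ((-1.25)·(-1.25) + (2.75)·(2.75) + (-0.25)·(-0.25) + (-1.25)·(-1.25)) / 3 = 10.75/3 = 3.5833
  S[A,B] = ((-1.25)·(-1.25) + (2.75)·(-3.25) + (-0.25)·(2.75) + (-1.25)·(1.75)) / 3 = -10.25/3 = -3.4167
  S[B,B] = ((-1.25)·(-1.25) + (-3.25)·(-3.25) + (2.75)·(2.75) + (1.75)·(1.75)) / 3 = 22.75/3 = 7.5833
  S = [[3.5833, -3.4167],
 [-3.4167, 7.5833]].

Step 3 — invert S. det(S) = 3.5833·7.5833 - (-3.4167)² = 15.5.
  S^{-1} = (1/det) · [[d, -b], [-b, a]] = [[0.4892, 0.2204],
 [0.2204, 0.2312]].

Step 4 — quadratic form (x̄ - mu_0)^T · S^{-1} · (x̄ - mu_0):
  S^{-1} · (x̄ - mu_0) = (0.3978, 0.3441),
  (x̄ - mu_0)^T · [...] = (0.25)·(0.3978) + (1.25)·(0.3441) = 0.5296.

Step 5 — scale by n: T² = 4 · 0.5296 = 2.1183.

T² ≈ 2.1183


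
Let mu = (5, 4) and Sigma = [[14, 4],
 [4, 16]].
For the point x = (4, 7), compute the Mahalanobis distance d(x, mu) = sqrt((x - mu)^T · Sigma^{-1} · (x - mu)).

Step 1 — centre the observation: (x - mu) = (-1, 3).

Step 2 — invert Sigma. det(Sigma) = 14·16 - (4)² = 208.
  Sigma^{-1} = (1/det) · [[d, -b], [-b, a]] = [[0.0769, -0.0192],
 [-0.0192, 0.0673]].

Step 3 — form the quadratic (x - mu)^T · Sigma^{-1} · (x - mu):
  Sigma^{-1} · (x - mu) = (-0.1346, 0.2212).
  (x - mu)^T · [Sigma^{-1} · (x - mu)] = (-1)·(-0.1346) + (3)·(0.2212) = 0.7981.

Step 4 — take square root: d = √(0.7981) ≈ 0.8934.

d(x, mu) = √(0.7981) ≈ 0.8934


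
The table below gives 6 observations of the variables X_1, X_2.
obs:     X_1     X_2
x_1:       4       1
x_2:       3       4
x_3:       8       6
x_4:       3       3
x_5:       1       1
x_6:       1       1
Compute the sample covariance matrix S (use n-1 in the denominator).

Step 1 — column means:
  mean(X_1) = (4 + 3 + 8 + 3 + 1 + 1) / 6 = 20/6 = 3.3333
  mean(X_2) = (1 + 4 + 6 + 3 + 1 + 1) / 6 = 16/6 = 2.6667

Step 2 — sample covariance S[i,j] = (1/(n-1)) · Σ_k (x_{k,i} - mean_i) · (x_{k,j} - mean_j), with n-1 = 5.
  S[X_1,X_1] = ((0.6667)·(0.6667) + (-0.3333)·(-0.3333) + (4.6667)·(4.6667) + (-0.3333)·(-0.3333) + (-2.3333)·(-2.3333) + (-2.3333)·(-2.3333)) / 5 = 33.3333/5 = 6.6667
  S[X_1,X_2] = ((0.6667)·(-1.6667) + (-0.3333)·(1.3333) + (4.6667)·(3.3333) + (-0.3333)·(0.3333) + (-2.3333)·(-1.6667) + (-2.3333)·(-1.6667)) / 5 = 21.6667/5 = 4.3333
  S[X_2,X_2] = ((-1.6667)·(-1.6667) + (1.3333)·(1.3333) + (3.3333)·(3.3333) + (0.3333)·(0.3333) + (-1.6667)·(-1.6667) + (-1.6667)·(-1.6667)) / 5 = 21.3333/5 = 4.2667

S is symmetric (S[j,i] = S[i,j]). Assembling:

S = [[6.6667, 4.3333],
 [4.3333, 4.2667]]


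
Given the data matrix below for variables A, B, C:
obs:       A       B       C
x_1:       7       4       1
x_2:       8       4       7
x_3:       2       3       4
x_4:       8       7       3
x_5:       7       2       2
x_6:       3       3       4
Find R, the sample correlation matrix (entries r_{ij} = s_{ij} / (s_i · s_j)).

Step 1 — column means:
  mean(A) = (7 + 8 + 2 + 8 + 7 + 3) / 6 = 35/6 = 5.8333
  mean(B) = (4 + 4 + 3 + 7 + 2 + 3) / 6 = 23/6 = 3.8333
  mean(C) = (1 + 7 + 4 + 3 + 2 + 4) / 6 = 21/6 = 3.5

Step 2 — sample variances and covariances s[i,j] = (1/(n-1)) · Σ_k (x_{k,i} - mean_i) · (x_{k,j} - mean_j), with n-1 = 5:
  s[A,A] = ((1.1667)·(1.1667) + (2.1667)·(2.1667) + (-3.8333)·(-3.8333) + (2.1667)·(2.1667) + (1.1667)·(1.1667) + (-2.8333)·(-2.8333)) / 5 = 34.8333/5 = 6.9667
  s[A,B] = ((1.1667)·(0.1667) + (2.1667)·(0.1667) + (-3.8333)·(-0.8333) + (2.1667)·(3.1667) + (1.1667)·(-1.8333) + (-2.8333)·(-0.8333)) / 5 = 10.8333/5 = 2.1667
  s[A,C] = ((1.1667)·(-2.5) + (2.1667)·(3.5) + (-3.8333)·(0.5) + (2.1667)·(-0.5) + (1.1667)·(-1.5) + (-2.8333)·(0.5)) / 5 = -1.5/5 = -0.3
  s[B,B] = ((0.1667)·(0.1667) + (0.1667)·(0.1667) + (-0.8333)·(-0.8333) + (3.1667)·(3.1667) + (-1.8333)·(-1.8333) + (-0.8333)·(-0.8333)) / 5 = 14.8333/5 = 2.9667
  s[B,C] = ((0.1667)·(-2.5) + (0.1667)·(3.5) + (-0.8333)·(0.5) + (3.1667)·(-0.5) + (-1.8333)·(-1.5) + (-0.8333)·(0.5)) / 5 = 0.5/5 = 0.1
  s[C,C] = ((-2.5)·(-2.5) + (3.5)·(3.5) + (0.5)·(0.5) + (-0.5)·(-0.5) + (-1.5)·(-1.5) + (0.5)·(0.5)) / 5 = 21.5/5 = 4.3
  Sample standard deviations s_i = √(s[i,i]):
  s(A) = √(6.9667) = 2.6394
  s(B) = √(2.9667) = 1.7224
  s(C) = √(4.3) = 2.0736

Step 3 — r_{ij} = s_{ij} / (s_i · s_j):
  r[A,A] = 1 (diagonal).
  r[A,B] = 2.1667 / (2.6394 · 1.7224) = 2.1667 / 4.5462 = 0.4766
  r[A,C] = -0.3 / (2.6394 · 2.0736) = -0.3 / 5.4733 = -0.0548
  r[B,B] = 1 (diagonal).
  r[B,C] = 0.1 / (1.7224 · 2.0736) = 0.1 / 3.5716 = 0.028
  r[C,C] = 1 (diagonal).

R is symmetric with unit diagonal. Assembling:

R = [[1, 0.4766, -0.0548],
 [0.4766, 1, 0.028],
 [-0.0548, 0.028, 1]]


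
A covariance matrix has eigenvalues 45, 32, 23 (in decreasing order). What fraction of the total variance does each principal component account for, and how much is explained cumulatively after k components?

Step 1 — total variance = trace(Sigma) = Σ λ_i = 45 + 32 + 23 = 100.

Step 2 — fraction explained by component i = λ_i / Σ λ:
  PC1: 45/100 = 0.45
  PC2: 32/100 = 0.32
  PC3: 23/100 = 0.23

Step 3 — cumulative fraction after k components = (λ_1 + ... + λ_k) / Σ λ:
  k = 1: 45/100 = 0.45
  k = 2: (45 + 32)/100 = 77/100 = 0.77
  k = 3: (45 + 32 + 23)/100 = 100/100 = 1

Summary (fraction, with percent):

explained: PC1 0.45 (45%), PC2 0.32 (32%), PC3 0.23 (23%);  cumulative: 0.45, 0.77, 1


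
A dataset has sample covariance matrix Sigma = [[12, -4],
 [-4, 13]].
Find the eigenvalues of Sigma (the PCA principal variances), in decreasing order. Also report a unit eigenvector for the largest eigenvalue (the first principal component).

Step 1 — characteristic polynomial of 2×2 Sigma:
  det(Sigma - λI) = λ² - trace · λ + det = 0.
  trace = 12 + 13 = 25, det = 12·13 - (-4)² = 140.
Step 2 — discriminant:
  Δ = trace² - 4·det = 625 - 560 = 65.
Step 3 — eigenvalues:
  λ = (trace ± √Δ)/2 = (25 ± 8.0623)/2,
  λ_1 = 16.5311,  λ_2 = 8.4689.

Step 4 — unit eigenvector for λ_1: solve (Sigma - λ_1 I)v = 0. First row:
  (12 - 16.5311)·v_x + (-4)·v_y = 0, i.e. (-4.5311)·v_x + (-4)·v_y = 0,
  so v ∝ (b, λ_1 - a) = (-4, 4.5311); multiply by -1 so the first entry is positive: u = (4, -4.5311).
  ||u|| = √((4)² + (-4.5311)²) = √(36.5311) ≈ 6.0441,
  v_1 = u/||u|| ≈ (0.6618, -0.7497) (||v_1|| = 1).

λ_1 = 16.5311,  λ_2 = 8.4689;  v_1 ≈ (0.6618, -0.7497)


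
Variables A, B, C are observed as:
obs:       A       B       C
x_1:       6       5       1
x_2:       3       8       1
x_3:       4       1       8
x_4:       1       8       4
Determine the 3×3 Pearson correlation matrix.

Step 1 — column means:
  mean(A) = (6 + 3 + 4 + 1) / 4 = 14/4 = 3.5
  mean(B) = (5 + 8 + 1 + 8) / 4 = 22/4 = 5.5
  mean(C) = (1 + 1 + 8 + 4) / 4 = 14/4 = 3.5

Step 2 — sample variances and covariances s[i,j] = (1/(n-1)) · Σ_k (x_{k,i} - mean_i) · (x_{k,j} - mean_j), with n-1 = 3:
  s[A,A] = ((2.5)·(2.5) + (-0.5)·(-0.5) + (0.5)·(0.5) + (-2.5)·(-2.5)) / 3 = 13/3 = 4.3333
  s[A,B] = ((2.5)·(-0.5) + (-0.5)·(2.5) + (0.5)·(-4.5) + (-2.5)·(2.5)) / 3 = -11/3 = -3.6667
  s[A,C] = ((2.5)·(-2.5) + (-0.5)·(-2.5) + (0.5)·(4.5) + (-2.5)·(0.5)) / 3 = -4/3 = -1.3333
  s[B,B] = ((-0.5)·(-0.5) + (2.5)·(2.5) + (-4.5)·(-4.5) + (2.5)·(2.5)) / 3 = 33/3 = 11
  s[B,C] = ((-0.5)·(-2.5) + (2.5)·(-2.5) + (-4.5)·(4.5) + (2.5)·(0.5)) / 3 = -24/3 = -8
  s[C,C] = ((-2.5)·(-2.5) + (-2.5)·(-2.5) + (4.5)·(4.5) + (0.5)·(0.5)) / 3 = 33/3 = 11
  Sample standard deviations s_i = √(s[i,i]):
  s(A) = √(4.3333) = 2.0817
  s(B) = √(11) = 3.3166
  s(C) = √(11) = 3.3166

Step 3 — r_{ij} = s_{ij} / (s_i · s_j):
  r[A,A] = 1 (diagonal).
  r[A,B] = -3.6667 / (2.0817 · 3.3166) = -3.6667 / 6.9041 = -0.5311
  r[A,C] = -1.3333 / (2.0817 · 3.3166) = -1.3333 / 6.9041 = -0.1931
  r[B,B] = 1 (diagonal).
  r[B,C] = -8 / (3.3166 · 3.3166) = -8 / 11 = -0.7273
  r[C,C] = 1 (diagonal).

R is symmetric with unit diagonal. Assembling:

R = [[1, -0.5311, -0.1931],
 [-0.5311, 1, -0.7273],
 [-0.1931, -0.7273, 1]]


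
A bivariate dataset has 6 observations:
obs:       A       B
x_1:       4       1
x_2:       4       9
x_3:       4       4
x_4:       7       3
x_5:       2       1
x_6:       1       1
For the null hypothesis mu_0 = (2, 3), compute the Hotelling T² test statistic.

Step 1 — sample mean vector:
  mean(A) = (4 + 4 + 4 + 7 + 2 + 1) / 6 = 22/6 = 3.6667
  mean(B) = (1 + 9 + 4 + 3 + 1 + 1) / 6 = 19/6 = 3.1667
  x̄ = (3.6667, 3.1667),  deviation x̄ - mu_0 = (3.6667, 3.1667) - (2, 3) = (1.6667, 0.1667).

Step 2 — sample covariance matrix, S[i,j] = (1/(n-1)) · Σ_k (x_{k,i} - mean_i) · (x_{k,j} - mean_j), divisor n-1 = 5:
  S[A,A] = ((0.3333)·(0.3333) + (0.3333)·(0.3333) + (0.3333)·(0.3333) + (3.3333)·(3.3333) + (-1.6667)·(-1.6667) + (-2.6667)·(-2.6667)) / 5 = 21.3333/5 = 4.2667
  S[A,B] = ((0.3333)·(-2.1667) + (0.3333)·(5.8333) + (0.3333)·(0.8333) + (3.3333)·(-0.1667) + (-1.6667)·(-2.1667) + (-2.6667)·(-2.1667)) / 5 = 10.3333/5 = 2.0667
  S[B,B] = ((-2.1667)·(-2.1667) + (5.8333)·(5.8333) + (0.8333)·(0.8333) + (-0.1667)·(-0.1667) + (-2.1667)·(-2.1667) + (-2.1667)·(-2.1667)) / 5 = 48.8333/5 = 9.7667
  S = [[4.2667, 2.0667],
 [2.0667, 9.7667]].

Step 3 — invert S. det(S) = 4.2667·9.7667 - (2.0667)² = 37.4.
  S^{-1} = (1/det) · [[d, -b], [-b, a]] = [[0.2611, -0.0553],
 [-0.0553, 0.1141]].

Step 4 — quadratic form (x̄ - mu_0)^T · S^{-1} · (x̄ - mu_0):
  S^{-1} · (x̄ - mu_0) = (0.426, -0.0731),
  (x̄ - mu_0)^T · [...] = (1.6667)·(0.426) + (0.1667)·(-0.0731) = 0.6979.

Step 5 — scale by n: T² = 6 · 0.6979 = 4.1872.

T² ≈ 4.1872


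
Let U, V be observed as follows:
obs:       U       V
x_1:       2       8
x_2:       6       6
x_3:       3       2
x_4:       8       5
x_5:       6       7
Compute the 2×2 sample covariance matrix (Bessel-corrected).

Step 1 — column means:
  mean(U) = (2 + 6 + 3 + 8 + 6) / 5 = 25/5 = 5
  mean(V) = (8 + 6 + 2 + 5 + 7) / 5 = 28/5 = 5.6

Step 2 — sample covariance S[i,j] = (1/(n-1)) · Σ_k (x_{k,i} - mean_i) · (x_{k,j} - mean_j), with n-1 = 4.
  S[U,U] = ((-3)·(-3) + (1)·(1) + (-2)·(-2) + (3)·(3) + (1)·(1)) / 4 = 24/4 = 6
  S[U,V] = ((-3)·(2.4) + (1)·(0.4) + (-2)·(-3.6) + (3)·(-0.6) + (1)·(1.4)) / 4 = 0/4 = 0
  S[V,V] = ((2.4)·(2.4) + (0.4)·(0.4) + (-3.6)·(-3.6) + (-0.6)·(-0.6) + (1.4)·(1.4)) / 4 = 21.2/4 = 5.3

S is symmetric (S[j,i] = S[i,j]). Assembling:

S = [[6, 0],
 [0, 5.3]]


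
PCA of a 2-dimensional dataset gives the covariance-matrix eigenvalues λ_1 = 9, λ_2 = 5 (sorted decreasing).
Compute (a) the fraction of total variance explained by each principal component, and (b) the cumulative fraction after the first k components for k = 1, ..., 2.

Step 1 — total variance = trace(Sigma) = Σ λ_i = 9 + 5 = 14.

Step 2 — fraction explained by component i = λ_i / Σ λ:
  PC1: 9/14 = 0.6429
  PC2: 5/14 = 0.3571

Step 3 — cumulative fraction after k components = (λ_1 + ... + λ_k) / Σ λ:
  k = 1: 9/14 = 0.6429
  k = 2: (9 + 5)/14 = 14/14 = 1

Summary (fraction, with percent):

explained: PC1 0.6429 (64.29%), PC2 0.3571 (35.71%);  cumulative: 0.6429, 1


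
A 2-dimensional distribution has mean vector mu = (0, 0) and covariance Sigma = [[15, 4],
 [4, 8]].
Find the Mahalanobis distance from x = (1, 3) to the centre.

Step 1 — centre the observation: (x - mu) = (1, 3).

Step 2 — invert Sigma. det(Sigma) = 15·8 - (4)² = 104.
  Sigma^{-1} = (1/det) · [[d, -b], [-b, a]] = [[0.0769, -0.0385],
 [-0.0385, 0.1442]].

Step 3 — form the quadratic (x - mu)^T · Sigma^{-1} · (x - mu):
  Sigma^{-1} · (x - mu) = (-0.0385, 0.3942).
  (x - mu)^T · [Sigma^{-1} · (x - mu)] = (1)·(-0.0385) + (3)·(0.3942) = 1.1442.

Step 4 — take square root: d = √(1.1442) ≈ 1.0697.

d(x, mu) = √(1.1442) ≈ 1.0697


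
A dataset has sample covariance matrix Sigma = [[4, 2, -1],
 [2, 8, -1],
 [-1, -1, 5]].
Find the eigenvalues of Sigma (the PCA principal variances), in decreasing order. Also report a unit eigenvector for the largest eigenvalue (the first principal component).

Step 1 — characteristic polynomial p(λ) = det(λI - Sigma) = λ³ - tr·λ² + c_1·λ - det, where tr = trace, c_1 = sum of the principal 2×2 minors, det = det(Sigma):
  tr = 4 + 8 + 5 = 17,
  c_1 = (4·8 - (2)²) + (4·5 - (-1)²) + (8·5 - (-1)²) = 28 + 19 + 39 = 86,
  det = 4·(8·5 - (-1)²) - (2)·((2)·5 - (-1)·(-1)) + (-1)·((2)·(-1) - 8·(-1)) = 4·(39) - (2)·(9) + (-1)·(6) = 132.
  So p(λ) = λ³ - 17λ² + 86λ - 132.
Step 2 — look for an integer root (rational root theorem: any rational root is an integer divisor of 132). Testing λ = 3:
  p(3) = 27 - 153 + 258 - 132 = 0  ✓
  Dividing out (λ - 3): p(λ) = (λ - 3)(λ² - 14λ + 44).
Step 3 — remaining eigenvalues from the quadratic λ² - 14λ + 44 = 0:
  Δ = 14² - 4·44 = 196 - 176 = 20,  λ = (14 ± √20)/2 = (14 ± 4.4721)/2 ≈ 9.2361 or 4.7639.
  Sorted: λ_1 = 9.2361,  λ_2 = 4.7639,  λ_3 = 3  (check: sum = 17 = tr ✓).

Step 4 — unit eigenvector for λ_1 ≈ 9.2361: v spans the null space of (Sigma - λ_1 I), whose rows are
  r_1 = (-5.2361, 2, -1),  r_2 = (2, -1.2361, -1),  r_3 = (-1, -1, -4.2361).
  v is orthogonal to every row, so take v ∝ r_1 × r_2 = ((2)·(-1) - (-1)·(-1.2361), (-1)·(2) - (-5.2361)·(-1), (-5.2361)·(-1.2361) - (2)·(2)) ≈ (-3.2361, -7.2361, 2.4721).
  Rescale (multiply by -1 so the first nonzero entry is positive): u = (3.2361, 7.2361, -2.4721).
  ||u|| = √((3.2361)² + (7.2361)² + (-2.4721)²) = √(68.9443) ≈ 8.3033,  v_1 = u/||u|| ≈ (0.3897, 0.8715, -0.2977) (||v_1|| = 1).

λ_1 = 9.2361,  λ_2 = 4.7639,  λ_3 = 3;  v_1 ≈ (0.3897, 0.8715, -0.2977)


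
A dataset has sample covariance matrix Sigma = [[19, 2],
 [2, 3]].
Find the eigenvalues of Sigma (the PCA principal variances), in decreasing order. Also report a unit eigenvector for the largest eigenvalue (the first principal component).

Step 1 — characteristic polynomial of 2×2 Sigma:
  det(Sigma - λI) = λ² - trace · λ + det = 0.
  trace = 19 + 3 = 22, det = 19·3 - (2)² = 53.
Step 2 — discriminant:
  Δ = trace² - 4·det = 484 - 212 = 272.
Step 3 — eigenvalues:
  λ = (trace ± √Δ)/2 = (22 ± 16.4924)/2,
  λ_1 = 19.2462,  λ_2 = 2.7538.

Step 4 — unit eigenvector for λ_1: solve (Sigma - λ_1 I)v = 0. First row:
  (19 - 19.2462)·v_x + (2)·v_y = 0, i.e. (-0.2462)·v_x + (2)·v_y = 0,
  so v ∝ (b, λ_1 - a) = (2, 0.2462) = u.
  ||u|| = √((2)² + (0.2462)²) = √(4.0606) ≈ 2.0151,
  v_1 = u/||u|| ≈ (0.9925, 0.1222) (||v_1|| = 1).

λ_1 = 19.2462,  λ_2 = 2.7538;  v_1 ≈ (0.9925, 0.1222)


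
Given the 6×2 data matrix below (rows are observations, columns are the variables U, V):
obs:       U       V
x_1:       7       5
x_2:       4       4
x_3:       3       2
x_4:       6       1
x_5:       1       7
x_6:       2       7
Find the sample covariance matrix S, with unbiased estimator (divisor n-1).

Step 1 — column means:
  mean(U) = (7 + 4 + 3 + 6 + 1 + 2) / 6 = 23/6 = 3.8333
  mean(V) = (5 + 4 + 2 + 1 + 7 + 7) / 6 = 26/6 = 4.3333

Step 2 — sample covariance S[i,j] = (1/(n-1)) · Σ_k (x_{k,i} - mean_i) · (x_{k,j} - mean_j), with n-1 = 5.
  S[U,U] = ((3.1667)·(3.1667) + (0.1667)·(0.1667) + (-0.8333)·(-0.8333) + (2.1667)·(2.1667) + (-2.8333)·(-2.8333) + (-1.8333)·(-1.8333)) / 5 = 26.8333/5 = 5.3667
  S[U,V] = ((3.1667)·(0.6667) + (0.1667)·(-0.3333) + (-0.8333)·(-2.3333) + (2.1667)·(-3.3333) + (-2.8333)·(2.6667) + (-1.8333)·(2.6667)) / 5 = -15.6667/5 = -3.1333
  S[V,V] = ((0.6667)·(0.6667) + (-0.3333)·(-0.3333) + (-2.3333)·(-2.3333) + (-3.3333)·(-3.3333) + (2.6667)·(2.6667) + (2.6667)·(2.6667)) / 5 = 31.3333/5 = 6.2667

S is symmetric (S[j,i] = S[i,j]). Assembling:

S = [[5.3667, -3.1333],
 [-3.1333, 6.2667]]


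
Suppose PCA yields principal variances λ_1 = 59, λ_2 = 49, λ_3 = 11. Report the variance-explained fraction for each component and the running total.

Step 1 — total variance = trace(Sigma) = Σ λ_i = 59 + 49 + 11 = 119.

Step 2 — fraction explained by component i = λ_i / Σ λ:
  PC1: 59/119 = 0.4958
  PC2: 49/119 = 0.4118
  PC3: 11/119 = 0.0924

Step 3 — cumulative fraction after k components = (λ_1 + ... + λ_k) / Σ λ:
  k = 1: 59/119 = 0.4958
  k = 2: (59 + 49)/119 = 108/119 = 0.9076
  k = 3: (59 + 49 + 11)/119 = 119/119 = 1

Summary (fraction, with percent):

explained: PC1 0.4958 (49.58%), PC2 0.4118 (41.18%), PC3 0.0924 (9.24%);  cumulative: 0.4958, 0.9076, 1


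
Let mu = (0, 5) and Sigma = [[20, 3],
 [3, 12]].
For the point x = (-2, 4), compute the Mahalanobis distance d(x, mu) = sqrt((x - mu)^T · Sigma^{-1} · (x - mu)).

Step 1 — centre the observation: (x - mu) = (-2, -1).

Step 2 — invert Sigma. det(Sigma) = 20·12 - (3)² = 231.
  Sigma^{-1} = (1/det) · [[d, -b], [-b, a]] = [[0.0519, -0.013],
 [-0.013, 0.0866]].

Step 3 — form the quadratic (x - mu)^T · Sigma^{-1} · (x - mu):
  Sigma^{-1} · (x - mu) = (-0.0909, -0.0606).
  (x - mu)^T · [Sigma^{-1} · (x - mu)] = (-2)·(-0.0909) + (-1)·(-0.0606) = 0.2424.

Step 4 — take square root: d = √(0.2424) ≈ 0.4924.

d(x, mu) = √(0.2424) ≈ 0.4924


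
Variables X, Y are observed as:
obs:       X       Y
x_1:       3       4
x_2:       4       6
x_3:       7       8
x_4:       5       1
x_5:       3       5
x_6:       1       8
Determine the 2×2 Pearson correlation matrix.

Step 1 — column means:
  mean(X) = (3 + 4 + 7 + 5 + 3 + 1) / 6 = 23/6 = 3.8333
  mean(Y) = (4 + 6 + 8 + 1 + 5 + 8) / 6 = 32/6 = 5.3333

Step 2 — sample variances and covariances s[i,j] = (1/(n-1)) · Σ_k (x_{k,i} - mean_i) · (x_{k,j} - mean_j), with n-1 = 5:
  s[X,X] = ((-0.8333)·(-0.8333) + (0.1667)·(0.1667) + (3.1667)·(3.1667) + (1.1667)·(1.1667) + (-0.8333)·(-0.8333) + (-2.8333)·(-2.8333)) / 5 = 20.8333/5 = 4.1667
  s[X,Y] = ((-0.8333)·(-1.3333) + (0.1667)·(0.6667) + (3.1667)·(2.6667) + (1.1667)·(-4.3333) + (-0.8333)·(-0.3333) + (-2.8333)·(2.6667)) / 5 = -2.6667/5 = -0.5333
  s[Y,Y] = ((-1.3333)·(-1.3333) + (0.6667)·(0.6667) + (2.6667)·(2.6667) + (-4.3333)·(-4.3333) + (-0.3333)·(-0.3333) + (2.6667)·(2.6667)) / 5 = 35.3333/5 = 7.0667
  Sample standard deviations s_i = √(s[i,i]):
  s(X) = √(4.1667) = 2.0412
  s(Y) = √(7.0667) = 2.6583

Step 3 — r_{ij} = s_{ij} / (s_i · s_j):
  r[X,X] = 1 (diagonal).
  r[X,Y] = -0.5333 / (2.0412 · 2.6583) = -0.5333 / 5.4263 = -0.0983
  r[Y,Y] = 1 (diagonal).

R is symmetric with unit diagonal. Assembling:

R = [[1, -0.0983],
 [-0.0983, 1]]


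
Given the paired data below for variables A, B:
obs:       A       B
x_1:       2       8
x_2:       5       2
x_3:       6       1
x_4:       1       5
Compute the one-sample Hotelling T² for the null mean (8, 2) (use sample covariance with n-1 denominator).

Step 1 — sample mean vector:
  mean(A) = (2 + 5 + 6 + 1) / 4 = 14/4 = 3.5
  mean(B) = (8 + 2 + 1 + 5) / 4 = 16/4 = 4
  x̄ = (3.5, 4),  deviation x̄ - mu_0 = (3.5, 4) - (8, 2) = (-4.5, 2).

Step 2 — sample covariance matrix, S[i,j] = (1/(n-1)) · Σ_k (x_{k,i} - mean_i) · (x_{k,j} - mean_j), divisor n-1 = 3:
  S[A,A] = ((-1.5)·(-1.5) + (1.5)·(1.5) + (2.5)·(2.5) + (-2.5)·(-2.5)) / 3 = 17/3 = 5.6667
  S[A,B] = ((-1.5)·(4) + (1.5)·(-2) + (2.5)·(-3) + (-2.5)·(1)) / 3 = -19/3 = -6.3333
  S[B,B] = ((4)·(4) + (-2)·(-2) + (-3)·(-3) + (1)·(1)) / 3 = 30/3 = 10
  S = [[5.6667, -6.3333],
 [-6.3333, 10]].

Step 3 — invert S. det(S) = 5.6667·10 - (-6.3333)² = 16.5556.
  S^{-1} = (1/det) · [[d, -b], [-b, a]] = [[0.604, 0.3826],
 [0.3826, 0.3423]].

Step 4 — quadratic form (x̄ - mu_0)^T · S^{-1} · (x̄ - mu_0):
  S^{-1} · (x̄ - mu_0) = (-1.953, -1.0369),
  (x̄ - mu_0)^T · [...] = (-4.5)·(-1.953) + (2)·(-1.0369) = 6.7148.

Step 5 — scale by n: T² = 4 · 6.7148 = 26.8591.

T² ≈ 26.8591


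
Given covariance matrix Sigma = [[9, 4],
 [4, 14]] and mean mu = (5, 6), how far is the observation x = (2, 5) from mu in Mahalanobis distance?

Step 1 — centre the observation: (x - mu) = (-3, -1).

Step 2 — invert Sigma. det(Sigma) = 9·14 - (4)² = 110.
  Sigma^{-1} = (1/det) · [[d, -b], [-b, a]] = [[0.1273, -0.0364],
 [-0.0364, 0.0818]].

Step 3 — form the quadratic (x - mu)^T · Sigma^{-1} · (x - mu):
  Sigma^{-1} · (x - mu) = (-0.3455, 0.0273).
  (x - mu)^T · [Sigma^{-1} · (x - mu)] = (-3)·(-0.3455) + (-1)·(0.0273) = 1.0091.

Step 4 — take square root: d = √(1.0091) ≈ 1.0045.

d(x, mu) = √(1.0091) ≈ 1.0045


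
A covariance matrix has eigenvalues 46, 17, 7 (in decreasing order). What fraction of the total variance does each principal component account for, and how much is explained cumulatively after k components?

Step 1 — total variance = trace(Sigma) = Σ λ_i = 46 + 17 + 7 = 70.

Step 2 — fraction explained by component i = λ_i / Σ λ:
  PC1: 46/70 = 0.6571
  PC2: 17/70 = 0.2429
  PC3: 7/70 = 0.1

Step 3 — cumulative fraction after k components = (λ_1 + ... + λ_k) / Σ λ:
  k = 1: 46/70 = 0.6571
  k = 2: (46 + 17)/70 = 63/70 = 0.9
  k = 3: (46 + 17 + 7)/70 = 70/70 = 1

Summary (fraction, with percent):

explained: PC1 0.6571 (65.71%), PC2 0.2429 (24.29%), PC3 0.1 (10%);  cumulative: 0.6571, 0.9, 1


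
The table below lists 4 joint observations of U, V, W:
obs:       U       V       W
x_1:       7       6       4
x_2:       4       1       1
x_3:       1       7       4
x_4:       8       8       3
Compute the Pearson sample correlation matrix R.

Step 1 — column means:
  mean(U) = (7 + 4 + 1 + 8) / 4 = 20/4 = 5
  mean(V) = (6 + 1 + 7 + 8) / 4 = 22/4 = 5.5
  mean(W) = (4 + 1 + 4 + 3) / 4 = 12/4 = 3

Step 2 — sample variances and covariances s[i,j] = (1/(n-1)) · Σ_k (x_{k,i} - mean_i) · (x_{k,j} - mean_j), with n-1 = 3:
  s[U,U] = ((2)·(2) + (-1)·(-1) + (-4)·(-4) + (3)·(3)) / 3 = 30/3 = 10
  s[U,V] = ((2)·(0.5) + (-1)·(-4.5) + (-4)·(1.5) + (3)·(2.5)) / 3 = 7/3 = 2.3333
  s[U,W] = ((2)·(1) + (-1)·(-2) + (-4)·(1) + (3)·(0)) / 3 = 0/3 = 0
  s[V,V] = ((0.5)·(0.5) + (-4.5)·(-4.5) + (1.5)·(1.5) + (2.5)·(2.5)) / 3 = 29/3 = 9.6667
  s[V,W] = ((0.5)·(1) + (-4.5)·(-2) + (1.5)·(1) + (2.5)·(0)) / 3 = 11/3 = 3.6667
  s[W,W] = ((1)·(1) + (-2)·(-2) + (1)·(1) + (0)·(0)) / 3 = 6/3 = 2
  Sample standard deviations s_i = √(s[i,i]):
  s(U) = √(10) = 3.1623
  s(V) = √(9.6667) = 3.1091
  s(W) = √(2) = 1.4142

Step 3 — r_{ij} = s_{ij} / (s_i · s_j):
  r[U,U] = 1 (diagonal).
  r[U,V] = 2.3333 / (3.1623 · 3.1091) = 2.3333 / 9.8319 = 0.2373
  r[U,W] = 0 / (3.1623 · 1.4142) = 0 / 4.4721 = 0
  r[V,V] = 1 (diagonal).
  r[V,W] = 3.6667 / (3.1091 · 1.4142) = 3.6667 / 4.397 = 0.8339
  r[W,W] = 1 (diagonal).

R is symmetric with unit diagonal. Assembling:

R = [[1, 0.2373, 0],
 [0.2373, 1, 0.8339],
 [0, 0.8339, 1]]


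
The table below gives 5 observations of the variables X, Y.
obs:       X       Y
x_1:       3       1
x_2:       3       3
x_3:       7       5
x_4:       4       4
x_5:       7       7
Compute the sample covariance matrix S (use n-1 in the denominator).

Step 1 — column means:
  mean(X) = (3 + 3 + 7 + 4 + 7) / 5 = 24/5 = 4.8
  mean(Y) = (1 + 3 + 5 + 4 + 7) / 5 = 20/5 = 4

Step 2 — sample covariance S[i,j] = (1/(n-1)) · Σ_k (x_{k,i} - mean_i) · (x_{k,j} - mean_j), with n-1 = 4.
  S[X,X] = ((-1.8)·(-1.8) + (-1.8)·(-1.8) + (2.2)·(2.2) + (-0.8)·(-0.8) + (2.2)·(2.2)) / 4 = 16.8/4 = 4.2
  S[X,Y] = ((-1.8)·(-3) + (-1.8)·(-1) + (2.2)·(1) + (-0.8)·(0) + (2.2)·(3)) / 4 = 16/4 = 4
  S[Y,Y] = ((-3)·(-3) + (-1)·(-1) + (1)·(1) + (0)·(0) + (3)·(3)) / 4 = 20/4 = 5

S is symmetric (S[j,i] = S[i,j]). Assembling:

S = [[4.2, 4],
 [4, 5]]


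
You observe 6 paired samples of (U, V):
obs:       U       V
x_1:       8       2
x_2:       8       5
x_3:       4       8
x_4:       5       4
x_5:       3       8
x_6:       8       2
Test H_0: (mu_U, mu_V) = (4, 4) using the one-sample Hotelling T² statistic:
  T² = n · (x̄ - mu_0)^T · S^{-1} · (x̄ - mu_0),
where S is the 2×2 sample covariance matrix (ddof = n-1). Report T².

Step 1 — sample mean vector:
  mean(U) = (8 + 8 + 4 + 5 + 3 + 8) / 6 = 36/6 = 6
  mean(V) = (2 + 5 + 8 + 4 + 8 + 2) / 6 = 29/6 = 4.8333
  x̄ = (6, 4.8333),  deviation x̄ - mu_0 = (6, 4.8333) - (4, 4) = (2, 0.8333).

Step 2 — sample covariance matrix, S[i,j] = (1/(n-1)) · Σ_k (x_{k,i} - mean_i) · (x_{k,j} - mean_j), divisor n-1 = 5:
  S[U,U] = ((2)·(2) + (2)·(2) + (-2)·(-2) + (-1)·(-1) + (-3)·(-3) + (2)·(2)) / 5 = 26/5 = 5.2
  S[U,V] = ((2)·(-2.8333) + (2)·(0.1667) + (-2)·(3.1667) + (-1)·(-0.8333) + (-3)·(3.1667) + (2)·(-2.8333)) / 5 = -26/5 = -5.2
  S[V,V] = ((-2.8333)·(-2.8333) + (0.1667)·(0.1667) + (3.1667)·(3.1667) + (-0.8333)·(-0.8333) + (3.1667)·(3.1667) + (-2.8333)·(-2.8333)) / 5 = 36.8333/5 = 7.3667
  S = [[5.2, -5.2],
 [-5.2, 7.3667]].

Step 3 — invert S. det(S) = 5.2·7.3667 - (-5.2)² = 11.2667.
  S^{-1} = (1/det) · [[d, -b], [-b, a]] = [[0.6538, 0.4615],
 [0.4615, 0.4615]].

Step 4 — quadratic form (x̄ - mu_0)^T · S^{-1} · (x̄ - mu_0):
  S^{-1} · (x̄ - mu_0) = (1.6923, 1.3077),
  (x̄ - mu_0)^T · [...] = (2)·(1.6923) + (0.8333)·(1.3077) = 4.4744.

Step 5 — scale by n: T² = 6 · 4.4744 = 26.8462.

T² ≈ 26.8462


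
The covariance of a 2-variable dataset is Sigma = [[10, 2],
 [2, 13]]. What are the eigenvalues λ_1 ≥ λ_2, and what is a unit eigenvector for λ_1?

Step 1 — characteristic polynomial of 2×2 Sigma:
  det(Sigma - λI) = λ² - trace · λ + det = 0.
  trace = 10 + 13 = 23, det = 10·13 - (2)² = 126.
Step 2 — discriminant:
  Δ = trace² - 4·det = 529 - 504 = 25.
Step 3 — eigenvalues:
  λ = (trace ± √Δ)/2 = (23 ± 5)/2,
  λ_1 = 14,  λ_2 = 9.

Step 4 — unit eigenvector for λ_1: solve (Sigma - λ_1 I)v = 0. First row:
  (10 - 14)·v_x + (2)·v_y = 0, i.e. (-4)·v_x + (2)·v_y = 0,
  so v ∝ (b, λ_1 - a) = (2, 4) = u.
  ||u|| = √((2)² + (4)²) = √(20) ≈ 4.4721,
  v_1 = u/||u|| ≈ (0.4472, 0.8944) (||v_1|| = 1).

λ_1 = 14,  λ_2 = 9;  v_1 ≈ (0.4472, 0.8944)


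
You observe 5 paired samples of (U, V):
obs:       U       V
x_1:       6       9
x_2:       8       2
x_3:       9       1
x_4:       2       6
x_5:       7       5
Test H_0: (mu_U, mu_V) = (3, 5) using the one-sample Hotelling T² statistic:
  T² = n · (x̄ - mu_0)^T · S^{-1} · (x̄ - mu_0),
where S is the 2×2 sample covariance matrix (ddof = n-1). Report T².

Step 1 — sample mean vector:
  mean(U) = (6 + 8 + 9 + 2 + 7) / 5 = 32/5 = 6.4
  mean(V) = (9 + 2 + 1 + 6 + 5) / 5 = 23/5 = 4.6
  x̄ = (6.4, 4.6),  deviation x̄ - mu_0 = (6.4, 4.6) - (3, 5) = (3.4, -0.4).

Step 2 — sample covariance matrix, S[i,j] = (1/(n-1)) · Σ_k (x_{k,i} - mean_i) · (x_{k,j} - mean_j), divisor n-1 = 4:
  S[U,U] = ((-0.4)·(-0.4) + (1.6)·(1.6) + (2.6)·(2.6) + (-4.4)·(-4.4) + (0.6)·(0.6)) / 4 = 29.2/4 = 7.3
  S[U,V] = ((-0.4)·(4.4) + (1.6)·(-2.6) + (2.6)·(-3.6) + (-4.4)·(1.4) + (0.6)·(0.4)) / 4 = -21.2/4 = -5.3
  S[V,V] = ((4.4)·(4.4) + (-2.6)·(-2.6) + (-3.6)·(-3.6) + (1.4)·(1.4) + (0.4)·(0.4)) / 4 = 41.2/4 = 10.3
  S = [[7.3, -5.3],
 [-5.3, 10.3]].

Step 3 — invert S. det(S) = 7.3·10.3 - (-5.3)² = 47.1.
  S^{-1} = (1/det) · [[d, -b], [-b, a]] = [[0.2187, 0.1125],
 [0.1125, 0.155]].

Step 4 — quadratic form (x̄ - mu_0)^T · S^{-1} · (x̄ - mu_0):
  S^{-1} · (x̄ - mu_0) = (0.6985, 0.3206),
  (x̄ - mu_0)^T · [...] = (3.4)·(0.6985) + (-0.4)·(0.3206) = 2.2467.

Step 5 — scale by n: T² = 5 · 2.2467 = 11.2335.

T² ≈ 11.2335


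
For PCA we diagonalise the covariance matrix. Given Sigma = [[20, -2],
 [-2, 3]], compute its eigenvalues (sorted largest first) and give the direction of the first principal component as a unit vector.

Step 1 — characteristic polynomial of 2×2 Sigma:
  det(Sigma - λI) = λ² - trace · λ + det = 0.
  trace = 20 + 3 = 23, det = 20·3 - (-2)² = 56.
Step 2 — discriminant:
  Δ = trace² - 4·det = 529 - 224 = 305.
Step 3 — eigenvalues:
  λ = (trace ± √Δ)/2 = (23 ± 17.4642)/2,
  λ_1 = 20.2321,  λ_2 = 2.7679.

Step 4 — unit eigenvector for λ_1: solve (Sigma - λ_1 I)v = 0. First row:
  (20 - 20.2321)·v_x + (-2)·v_y = 0, i.e. (-0.2321)·v_x + (-2)·v_y = 0,
  so v ∝ (b, λ_1 - a) = (-2, 0.2321); multiply by -1 so the first entry is positive: u = (2, -0.2321).
  ||u|| = √((2)² + (-0.2321)²) = √(4.0539) ≈ 2.0134,
  v_1 = u/||u|| ≈ (0.9933, -0.1153) (||v_1|| = 1).

λ_1 = 20.2321,  λ_2 = 2.7679;  v_1 ≈ (0.9933, -0.1153)


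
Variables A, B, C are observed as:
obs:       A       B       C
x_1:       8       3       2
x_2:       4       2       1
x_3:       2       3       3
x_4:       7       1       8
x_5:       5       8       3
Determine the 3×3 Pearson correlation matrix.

Step 1 — column means:
  mean(A) = (8 + 4 + 2 + 7 + 5) / 5 = 26/5 = 5.2
  mean(B) = (3 + 2 + 3 + 1 + 8) / 5 = 17/5 = 3.4
  mean(C) = (2 + 1 + 3 + 8 + 3) / 5 = 17/5 = 3.4

Step 2 — sample variances and covariances s[i,j] = (1/(n-1)) · Σ_k (x_{k,i} - mean_i) · (x_{k,j} - mean_j), with n-1 = 4:
  s[A,A] = ((2.8)·(2.8) + (-1.2)·(-1.2) + (-3.2)·(-3.2) + (1.8)·(1.8) + (-0.2)·(-0.2)) / 4 = 22.8/4 = 5.7
  s[A,B] = ((2.8)·(-0.4) + (-1.2)·(-1.4) + (-3.2)·(-0.4) + (1.8)·(-2.4) + (-0.2)·(4.6)) / 4 = -3.4/4 = -0.85
  s[A,C] = ((2.8)·(-1.4) + (-1.2)·(-2.4) + (-3.2)·(-0.4) + (1.8)·(4.6) + (-0.2)·(-0.4)) / 4 = 8.6/4 = 2.15
  s[B,B] = ((-0.4)·(-0.4) + (-1.4)·(-1.4) + (-0.4)·(-0.4) + (-2.4)·(-2.4) + (4.6)·(4.6)) / 4 = 29.2/4 = 7.3
  s[B,C] = ((-0.4)·(-1.4) + (-1.4)·(-2.4) + (-0.4)·(-0.4) + (-2.4)·(4.6) + (4.6)·(-0.4)) / 4 = -8.8/4 = -2.2
  s[C,C] = ((-1.4)·(-1.4) + (-2.4)·(-2.4) + (-0.4)·(-0.4) + (4.6)·(4.6) + (-0.4)·(-0.4)) / 4 = 29.2/4 = 7.3
  Sample standard deviations s_i = √(s[i,i]):
  s(A) = √(5.7) = 2.3875
  s(B) = √(7.3) = 2.7019
  s(C) = √(7.3) = 2.7019

Step 3 — r_{ij} = s_{ij} / (s_i · s_j):
  r[A,A] = 1 (diagonal).
  r[A,B] = -0.85 / (2.3875 · 2.7019) = -0.85 / 6.4506 = -0.1318
  r[A,C] = 2.15 / (2.3875 · 2.7019) = 2.15 / 6.4506 = 0.3333
  r[B,B] = 1 (diagonal).
  r[B,C] = -2.2 / (2.7019 · 2.7019) = -2.2 / 7.3 = -0.3014
  r[C,C] = 1 (diagonal).

R is symmetric with unit diagonal. Assembling:

R = [[1, -0.1318, 0.3333],
 [-0.1318, 1, -0.3014],
 [0.3333, -0.3014, 1]]


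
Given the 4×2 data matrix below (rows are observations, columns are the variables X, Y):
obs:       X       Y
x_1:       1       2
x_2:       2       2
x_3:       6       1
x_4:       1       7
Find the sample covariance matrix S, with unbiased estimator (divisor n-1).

Step 1 — column means:
  mean(X) = (1 + 2 + 6 + 1) / 4 = 10/4 = 2.5
  mean(Y) = (2 + 2 + 1 + 7) / 4 = 12/4 = 3

Step 2 — sample covariance S[i,j] = (1/(n-1)) · Σ_k (x_{k,i} - mean_i) · (x_{k,j} - mean_j), with n-1 = 3.
  S[X,X] = ((-1.5)·(-1.5) + (-0.5)·(-0.5) + (3.5)·(3.5) + (-1.5)·(-1.5)) / 3 = 17/3 = 5.6667
  S[X,Y] = ((-1.5)·(-1) + (-0.5)·(-1) + (3.5)·(-2) + (-1.5)·(4)) / 3 = -11/3 = -3.6667
  S[Y,Y] = ((-1)·(-1) + (-1)·(-1) + (-2)·(-2) + (4)·(4)) / 3 = 22/3 = 7.3333

S is symmetric (S[j,i] = S[i,j]). Assembling:

S = [[5.6667, -3.6667],
 [-3.6667, 7.3333]]


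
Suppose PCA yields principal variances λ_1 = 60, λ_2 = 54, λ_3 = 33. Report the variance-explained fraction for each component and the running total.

Step 1 — total variance = trace(Sigma) = Σ λ_i = 60 + 54 + 33 = 147.

Step 2 — fraction explained by component i = λ_i / Σ λ:
  PC1: 60/147 = 0.4082
  PC2: 54/147 = 0.3673
  PC3: 33/147 = 0.2245

Step 3 — cumulative fraction after k components = (λ_1 + ... + λ_k) / Σ λ:
  k = 1: 60/147 = 0.4082
  k = 2: (60 + 54)/147 = 114/147 = 0.7755
  k = 3: (60 + 54 + 33)/147 = 147/147 = 1

Summary (fraction, with percent):

explained: PC1 0.4082 (40.82%), PC2 0.3673 (36.73%), PC3 0.2245 (22.45%);  cumulative: 0.4082, 0.7755, 1


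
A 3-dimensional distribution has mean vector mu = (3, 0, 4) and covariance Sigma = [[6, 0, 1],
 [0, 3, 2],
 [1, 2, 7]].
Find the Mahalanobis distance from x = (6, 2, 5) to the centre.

Step 1 — centre the observation: (x - mu) = (3, 2, 1).

Step 2 — invert Sigma (cofactor / det for 3×3, or solve directly):
  Sigma^{-1} = [[0.1717, 0.0202, -0.0303],
 [0.0202, 0.4141, -0.1212],
 [-0.0303, -0.1212, 0.1818]].

Step 3 — form the quadratic (x - mu)^T · Sigma^{-1} · (x - mu):
  Sigma^{-1} · (x - mu) = (0.5253, 0.7677, -0.1515).
  (x - mu)^T · [Sigma^{-1} · (x - mu)] = (3)·(0.5253) + (2)·(0.7677) + (1)·(-0.1515) = 2.9596.

Step 4 — take square root: d = √(2.9596) ≈ 1.7203.

d(x, mu) = √(2.9596) ≈ 1.7203
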